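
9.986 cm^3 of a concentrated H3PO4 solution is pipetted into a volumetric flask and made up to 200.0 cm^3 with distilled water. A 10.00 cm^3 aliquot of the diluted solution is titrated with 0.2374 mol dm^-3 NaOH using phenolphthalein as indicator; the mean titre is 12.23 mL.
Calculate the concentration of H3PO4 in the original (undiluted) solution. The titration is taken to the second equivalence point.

H3PO4 + 2 NaOH → Na2HPO4 + 2 H2O
n(NaOH) = 0.01223 × 0.2374 = 2.903 × 10^-3 mol
From the 1:2 ratio, n(H3PO4) in the aliquot = 1/2 × 2.903 × 10^-3 = 1.452 × 10^-3 mol
[H3PO4]_dilute = 1.452 × 10^-3 / 0.01000 = 0.1452 mol/L
Dilution factor = 200.0 / 9.986 = 20.03
[H3PO4]_stock = 0.1452 × 20.03 = 2.907 mol/L

2.907 mol/L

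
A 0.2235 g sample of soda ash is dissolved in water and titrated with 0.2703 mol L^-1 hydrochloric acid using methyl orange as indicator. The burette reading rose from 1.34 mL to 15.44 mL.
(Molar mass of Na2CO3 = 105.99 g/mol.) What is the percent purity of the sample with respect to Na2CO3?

Na2CO3 + 2 HCl → 2 NaCl + H2O + CO2
n(HCl) = 0.01410 L × 0.2703 mol/L = 3.811 × 10^-3 mol
From the 1:2 ratio, n(Na2CO3) = 1/2 × 3.811 × 10^-3 = 1.906 × 10^-3 mol
mass of Na2CO3 = 1.906 × 10^-3 × 105.99 g/mol = 0.2020 g
% Na2CO3 = 0.2020 / 0.2235 × 100 = 90.37 %

90.37 %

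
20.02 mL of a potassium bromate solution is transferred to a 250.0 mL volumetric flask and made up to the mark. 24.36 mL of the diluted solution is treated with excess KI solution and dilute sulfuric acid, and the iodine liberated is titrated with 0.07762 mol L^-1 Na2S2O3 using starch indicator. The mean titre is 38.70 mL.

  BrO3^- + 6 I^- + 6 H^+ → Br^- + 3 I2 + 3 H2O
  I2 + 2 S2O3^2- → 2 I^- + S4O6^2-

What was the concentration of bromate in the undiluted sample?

0.2566 mol/L

n(S2O3^2-) = 0.03870 × 0.07762 = 3.004 × 10^-3 mol
n(I2) = n(S2O3^2-)/2 = 1.502 × 10^-3 mol
From the 1:3 ratio, n(BrO3^-) in the aliquot = 1/3 × 1.502 × 10^-3 = 5.006 × 10^-4 mol
[BrO3^-]_dilute = 5.006 × 10^-4 / 0.02436 = 0.02055 mol/L
[BrO3^-]_original = 0.02055 × 250.0/20.02 = 0.2566 mol/L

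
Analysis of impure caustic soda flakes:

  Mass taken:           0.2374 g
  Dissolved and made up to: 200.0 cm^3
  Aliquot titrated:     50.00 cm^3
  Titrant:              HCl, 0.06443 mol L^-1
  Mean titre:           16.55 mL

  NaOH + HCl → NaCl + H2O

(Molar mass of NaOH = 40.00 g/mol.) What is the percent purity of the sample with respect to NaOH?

71.87 %

n(HCl) per titration = 0.01655 × 0.06443 = 1.066 × 10^-3 mol
n(NaOH) in each aliquot = 1.066 × 10^-3 mol (1:1 ratio)
n(NaOH) in the whole flask = 1.066 × 10^-3 × 200.0/50.00 = 4.265 × 10^-3 mol
mass of NaOH = 4.265 × 10^-3 × 40.00 = 0.1706 g
% NaOH = 0.1706 / 0.2374 × 100 = 71.87 %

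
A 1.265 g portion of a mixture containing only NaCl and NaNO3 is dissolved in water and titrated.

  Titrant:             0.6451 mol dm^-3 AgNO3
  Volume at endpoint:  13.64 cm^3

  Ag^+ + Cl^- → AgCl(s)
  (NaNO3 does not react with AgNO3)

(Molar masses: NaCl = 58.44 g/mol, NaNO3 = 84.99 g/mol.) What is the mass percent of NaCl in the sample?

n(AgNO3) = 0.01364 × 0.6451 = 8.799 × 10^-3 mol
Let x = n(NaCl), y = n(NaNO3).
Titrant: 1x = 8.799 × 10^-3;  mass: 58.44x + 84.99y = 1.265
Solving, x = 8.799 × 10^-3 mol, y = 8.834 × 10^-3 mol
mass of NaCl = 8.799 × 10^-3 × 58.44 = 0.5142 g
% NaCl = 0.5142 / 1.265 × 100 = 40.65 %

40.65 %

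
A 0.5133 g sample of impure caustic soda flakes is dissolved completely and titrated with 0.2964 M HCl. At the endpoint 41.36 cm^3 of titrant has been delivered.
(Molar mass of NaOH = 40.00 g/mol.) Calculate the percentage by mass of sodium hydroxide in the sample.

NaOH + HCl → NaCl + H2O
n(HCl) = 0.04136 L × 0.2964 mol/L = 0.01226 mol
n(NaOH) = 0.01226 mol (1:1 ratio)
mass of NaOH = 0.01226 × 40.00 g/mol = 0.4904 g
% NaOH = 0.4904 / 0.5133 × 100 = 95.53 %

95.53 %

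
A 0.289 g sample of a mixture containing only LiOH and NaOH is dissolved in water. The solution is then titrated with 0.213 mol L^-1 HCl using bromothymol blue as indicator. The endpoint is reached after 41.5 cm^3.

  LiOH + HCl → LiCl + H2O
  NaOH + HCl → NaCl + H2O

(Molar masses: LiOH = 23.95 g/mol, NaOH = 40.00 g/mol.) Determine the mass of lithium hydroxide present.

0.0964 g

n(HCl) = 0.0415 × 0.213 = 8.84 × 10^-3 mol
Let x = n(LiOH), y = n(NaOH).
Titrant: 1x + 1y = 8.84 × 10^-3;  mass: 23.95x + 40.00y = 0.289
Solving, x = 4.02 × 10^-3 mol, y = 4.82 × 10^-3 mol
mass of LiOH = 4.02 × 10^-3 × 23.95 = 0.0964 g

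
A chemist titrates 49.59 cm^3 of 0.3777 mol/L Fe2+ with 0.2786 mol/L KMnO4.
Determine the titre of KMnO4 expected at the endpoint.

13.45 mL

MnO4^- + 5 Fe^2+ + 8 H^+ → Mn^2+ + 5 Fe^3+ + 4 H2O
n(Fe2+) = 0.04959 L × 0.3777 mol/L = 0.01873 mol
From the 1:5 stoichiometry, n(KMnO4) = 1/5 × 0.01873 = 3.746 × 10^-3 mol
V(KMnO4) = 3.746 × 10^-3 mol / 0.2786 mol/L = 0.01345 L = 13.45 mL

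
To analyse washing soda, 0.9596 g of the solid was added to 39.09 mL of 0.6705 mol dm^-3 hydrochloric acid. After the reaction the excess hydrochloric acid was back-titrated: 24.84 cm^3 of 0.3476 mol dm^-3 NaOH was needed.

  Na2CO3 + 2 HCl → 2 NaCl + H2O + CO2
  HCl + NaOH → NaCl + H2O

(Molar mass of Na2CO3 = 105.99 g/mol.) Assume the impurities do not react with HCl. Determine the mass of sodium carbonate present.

n(HCl) added = 0.03909 × 0.6705 = 0.02621 mol
n(NaOH) used in back-titration = 0.02484 × 0.3476 = 8.634 × 10^-3 mol
n(HCl) left over = 8.634 × 10^-3 mol (1:1 ratio)
n(HCl) consumed by analyte = 0.02621 − 8.634 × 10^-3 = 0.01758 mol
From the 1:2 ratio, n(Na2CO3) = 1/2 × 0.01758 = 8.788 × 10^-3 mol
mass of Na2CO3 = 8.788 × 10^-3 × 105.99 = 0.9314 g

0.9314 g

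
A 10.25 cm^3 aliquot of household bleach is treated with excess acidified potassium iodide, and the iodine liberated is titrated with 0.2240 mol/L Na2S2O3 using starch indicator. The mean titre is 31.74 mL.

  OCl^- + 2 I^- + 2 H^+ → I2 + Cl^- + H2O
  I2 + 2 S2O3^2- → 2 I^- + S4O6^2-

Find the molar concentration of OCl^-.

n(S2O3^2-) = 0.03174 × 0.2240 = 7.110 × 10^-3 mol
n(I2) = n(S2O3^2-)/2 = 3.555 × 10^-3 mol
n(OCl^-) in the aliquot = 3.555 × 10^-3 mol (1:1 ratio)
[OCl^-] = 3.555 × 10^-3 / 0.01025 = 0.3468 mol/L

0.3468 mol/L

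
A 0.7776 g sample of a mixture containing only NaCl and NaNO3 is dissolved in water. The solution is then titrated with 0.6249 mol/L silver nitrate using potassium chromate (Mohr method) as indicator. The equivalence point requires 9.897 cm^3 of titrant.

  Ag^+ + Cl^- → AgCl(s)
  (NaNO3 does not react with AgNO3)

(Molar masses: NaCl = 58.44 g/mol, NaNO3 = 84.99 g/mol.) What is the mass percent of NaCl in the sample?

n(AgNO3) = 0.009897 × 0.6249 = 6.185 × 10^-3 mol
Let x = n(NaCl), y = n(NaNO3).
Titrant: 1x = 6.185 × 10^-3;  mass: 58.44x + 84.99y = 0.7776
Solving, x = 6.185 × 10^-3 mol, y = 4.897 × 10^-3 mol
mass of NaCl = 6.185 × 10^-3 × 58.44 = 0.3614 g
% NaCl = 0.3614 / 0.7776 × 100 = 46.48 %

46.48 %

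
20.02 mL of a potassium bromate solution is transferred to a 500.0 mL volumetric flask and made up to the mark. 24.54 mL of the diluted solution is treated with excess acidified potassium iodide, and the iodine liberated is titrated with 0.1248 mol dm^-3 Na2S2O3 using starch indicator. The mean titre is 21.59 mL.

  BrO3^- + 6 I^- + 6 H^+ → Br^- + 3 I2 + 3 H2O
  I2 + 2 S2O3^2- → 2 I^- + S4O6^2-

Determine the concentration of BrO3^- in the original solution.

n(S2O3^2-) = 0.02159 × 0.1248 = 2.694 × 10^-3 mol
n(I2) = n(S2O3^2-)/2 = 1.347 × 10^-3 mol
From the 1:3 ratio, n(BrO3^-) in the aliquot = 1/3 × 1.347 × 10^-3 = 4.491 × 10^-4 mol
[BrO3^-]_dilute = 4.491 × 10^-4 / 0.02454 = 0.01830 mol/L
[BrO3^-]_original = 0.01830 × 500.0/20.02 = 0.4570 mol/L

0.4570 mol/L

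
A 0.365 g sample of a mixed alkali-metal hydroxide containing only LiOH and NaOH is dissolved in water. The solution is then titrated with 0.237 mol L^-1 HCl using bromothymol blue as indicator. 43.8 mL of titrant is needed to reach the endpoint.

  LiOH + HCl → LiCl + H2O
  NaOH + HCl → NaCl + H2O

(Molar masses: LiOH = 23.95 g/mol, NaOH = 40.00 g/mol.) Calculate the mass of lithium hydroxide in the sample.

0.0749 g

n(HCl) = 0.0438 × 0.237 = 0.0104 mol
Let x = n(LiOH), y = n(NaOH).
Titrant: 1x + 1y = 0.0104;  mass: 23.95x + 40.00y = 0.365
Solving, x = 3.13 × 10^-3 mol, y = 7.25 × 10^-3 mol
mass of LiOH = 3.13 × 10^-3 × 23.95 = 0.0749 g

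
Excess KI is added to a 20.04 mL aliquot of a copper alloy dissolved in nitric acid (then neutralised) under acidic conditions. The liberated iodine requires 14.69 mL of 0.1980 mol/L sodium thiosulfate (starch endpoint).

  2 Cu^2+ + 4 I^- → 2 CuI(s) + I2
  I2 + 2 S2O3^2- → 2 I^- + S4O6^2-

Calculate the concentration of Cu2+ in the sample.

0.1451 mol/L

n(S2O3^2-) = 0.01469 × 0.1980 = 2.909 × 10^-3 mol
n(I2) = n(S2O3^2-)/2 = 1.454 × 10^-3 mol
From the 2:1 ratio, n(Cu2+) in the aliquot = 2/1 × 1.454 × 10^-3 = 2.909 × 10^-3 mol
[Cu2+] = 2.909 × 10^-3 / 0.02004 = 0.1451 mol/L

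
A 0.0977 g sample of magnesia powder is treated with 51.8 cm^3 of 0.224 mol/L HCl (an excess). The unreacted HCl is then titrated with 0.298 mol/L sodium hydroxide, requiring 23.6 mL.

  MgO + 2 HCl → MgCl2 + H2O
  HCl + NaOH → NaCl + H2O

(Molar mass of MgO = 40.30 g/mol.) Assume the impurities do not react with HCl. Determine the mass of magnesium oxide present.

0.0921 g

n(HCl) added = 0.0518 × 0.224 = 0.0116 mol
n(NaOH) used in back-titration = 0.0236 × 0.298 = 7.03 × 10^-3 mol
n(HCl) left over = 7.03 × 10^-3 mol (1:1 ratio)
n(HCl) consumed by analyte = 0.0116 − 7.03 × 10^-3 = 4.57 × 10^-3 mol
From the 1:2 ratio, n(MgO) = 1/2 × 4.57 × 10^-3 = 2.29 × 10^-3 mol
mass of MgO = 2.29 × 10^-3 × 40.30 = 0.0921 g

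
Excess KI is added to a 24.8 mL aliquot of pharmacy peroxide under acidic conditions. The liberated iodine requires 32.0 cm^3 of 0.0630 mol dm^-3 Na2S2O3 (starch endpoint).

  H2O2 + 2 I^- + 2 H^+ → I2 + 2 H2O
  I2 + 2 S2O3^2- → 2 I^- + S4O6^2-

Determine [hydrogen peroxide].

n(S2O3^2-) = 0.0320 × 0.0630 = 2.02 × 10^-3 mol
n(I2) = n(S2O3^2-)/2 = 1.01 × 10^-3 mol
n(H2O2) in the aliquot = 1.01 × 10^-3 mol (1:1 ratio)
[H2O2] = 1.01 × 10^-3 / 0.0248 = 0.0406 mol/L

0.0406 mol/L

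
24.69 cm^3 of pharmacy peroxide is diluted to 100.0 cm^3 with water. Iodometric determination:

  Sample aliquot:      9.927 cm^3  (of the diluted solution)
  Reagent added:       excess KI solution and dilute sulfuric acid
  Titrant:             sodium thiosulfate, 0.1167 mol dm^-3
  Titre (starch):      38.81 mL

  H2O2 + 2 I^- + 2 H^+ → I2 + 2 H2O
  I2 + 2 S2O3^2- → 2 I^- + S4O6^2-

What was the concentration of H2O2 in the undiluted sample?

0.9239 mol/L

n(S2O3^2-) = 0.03881 × 0.1167 = 4.529 × 10^-3 mol
n(I2) = n(S2O3^2-)/2 = 2.265 × 10^-3 mol
n(H2O2) in the aliquot = 2.265 × 10^-3 mol (1:1 ratio)
[H2O2]_dilute = 2.265 × 10^-3 / 0.009927 = 0.2281 mol/L
[H2O2]_original = 0.2281 × 100.0/24.69 = 0.9239 mol/L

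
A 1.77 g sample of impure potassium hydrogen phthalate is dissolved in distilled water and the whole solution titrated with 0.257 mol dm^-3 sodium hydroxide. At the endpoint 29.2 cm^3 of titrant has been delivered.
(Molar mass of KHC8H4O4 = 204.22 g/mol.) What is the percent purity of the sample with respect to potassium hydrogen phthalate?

KHC8H4O4 + NaOH → KNaC8H4O4 + H2O
n(NaOH) = 0.0292 L × 0.257 mol/L = 7.50 × 10^-3 mol
n(KHC8H4O4) = 7.50 × 10^-3 mol (1:1 ratio)
mass of KHC8H4O4 = 7.50 × 10^-3 × 204.22 g/mol = 1.53 g
% KHC8H4O4 = 1.53 / 1.77 × 100 = 86.6 %

86.6 %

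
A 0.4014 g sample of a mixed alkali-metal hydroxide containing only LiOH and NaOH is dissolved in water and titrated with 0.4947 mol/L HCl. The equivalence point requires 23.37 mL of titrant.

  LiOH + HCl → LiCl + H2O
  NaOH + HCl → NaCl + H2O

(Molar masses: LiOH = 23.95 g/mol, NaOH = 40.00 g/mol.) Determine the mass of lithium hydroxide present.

0.09109 g

n(HCl) = 0.02337 × 0.4947 = 0.01156 mol
Let x = n(LiOH), y = n(NaOH).
Titrant: 1x + 1y = 0.01156;  mass: 23.95x + 40.00y = 0.4014
Solving, x = 3.803 × 10^-3 mol, y = 7.758 × 10^-3 mol
mass of LiOH = 3.803 × 10^-3 × 23.95 = 0.09109 g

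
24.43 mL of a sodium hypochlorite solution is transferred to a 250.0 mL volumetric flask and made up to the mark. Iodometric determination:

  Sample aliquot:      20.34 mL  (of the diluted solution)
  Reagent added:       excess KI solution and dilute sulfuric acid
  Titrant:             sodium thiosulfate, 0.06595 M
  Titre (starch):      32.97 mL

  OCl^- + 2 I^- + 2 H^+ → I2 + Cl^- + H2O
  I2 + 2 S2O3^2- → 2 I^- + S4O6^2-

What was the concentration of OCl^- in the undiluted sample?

0.5470 M

n(S2O3^2-) = 0.03297 × 0.06595 = 2.174 × 10^-3 mol
n(I2) = n(S2O3^2-)/2 = 1.087 × 10^-3 mol
n(OCl^-) in the aliquot = 1.087 × 10^-3 mol (1:1 ratio)
[OCl^-]_dilute = 1.087 × 10^-3 / 0.02034 = 0.05345 mol/L
[OCl^-]_original = 0.05345 × 250.0/24.43 = 0.5470 mol/L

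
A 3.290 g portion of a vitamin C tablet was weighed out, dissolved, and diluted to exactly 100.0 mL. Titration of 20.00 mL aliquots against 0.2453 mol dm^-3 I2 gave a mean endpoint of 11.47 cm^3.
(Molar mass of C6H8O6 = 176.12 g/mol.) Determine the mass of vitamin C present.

2.478 g

C6H8O6 + I2 → C6H6O6 + 2 HI
n(I2) per titration = 0.01147 × 0.2453 = 2.814 × 10^-3 mol
n(C6H8O6) in each aliquot = 2.814 × 10^-3 mol (1:1 ratio)
n(C6H8O6) in the whole flask = 2.814 × 10^-3 × 100.0/20.00 = 0.01407 mol
mass of C6H8O6 = 0.01407 × 176.12 = 2.478 g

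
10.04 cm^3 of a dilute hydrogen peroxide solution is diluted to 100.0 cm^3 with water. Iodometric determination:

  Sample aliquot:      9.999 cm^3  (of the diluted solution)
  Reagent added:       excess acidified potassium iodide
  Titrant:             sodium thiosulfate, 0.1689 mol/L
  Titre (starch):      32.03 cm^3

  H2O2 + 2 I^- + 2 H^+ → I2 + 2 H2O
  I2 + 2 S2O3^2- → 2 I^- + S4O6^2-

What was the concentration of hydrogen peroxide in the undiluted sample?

n(S2O3^2-) = 0.03203 × 0.1689 = 5.410 × 10^-3 mol
n(I2) = n(S2O3^2-)/2 = 2.705 × 10^-3 mol
n(H2O2) in the aliquot = 2.705 × 10^-3 mol (1:1 ratio)
[H2O2]_dilute = 2.705 × 10^-3 / 0.009999 = 0.2705 mol/L
[H2O2]_original = 0.2705 × 100.0/10.04 = 2.694 mol/L

2.694 mol/L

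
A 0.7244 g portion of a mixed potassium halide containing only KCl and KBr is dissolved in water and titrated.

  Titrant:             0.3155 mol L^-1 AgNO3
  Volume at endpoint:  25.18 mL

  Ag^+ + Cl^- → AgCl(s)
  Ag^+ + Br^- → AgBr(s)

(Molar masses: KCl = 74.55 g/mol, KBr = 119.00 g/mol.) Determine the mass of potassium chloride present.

n(AgNO3) = 0.02518 × 0.3155 = 7.944 × 10^-3 mol
Let x = n(KCl), y = n(KBr).
Titrant: 1x + 1y = 7.944 × 10^-3;  mass: 74.55x + 119.00y = 0.7244
Solving, x = 4.971 × 10^-3 mol, y = 2.973 × 10^-3 mol
mass of KCl = 4.971 × 10^-3 × 74.55 = 0.3706 g

0.3706 g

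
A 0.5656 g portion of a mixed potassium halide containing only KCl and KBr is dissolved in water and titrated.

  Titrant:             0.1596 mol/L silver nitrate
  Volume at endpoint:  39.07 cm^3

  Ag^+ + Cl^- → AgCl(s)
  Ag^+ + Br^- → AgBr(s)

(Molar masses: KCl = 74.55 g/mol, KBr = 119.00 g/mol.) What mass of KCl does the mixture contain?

0.2959 g

n(AgNO3) = 0.03907 × 0.1596 = 6.236 × 10^-3 mol
Let x = n(KCl), y = n(KBr).
Titrant: 1x + 1y = 6.236 × 10^-3;  mass: 74.55x + 119.00y = 0.5656
Solving, x = 3.969 × 10^-3 mol, y = 2.266 × 10^-3 mol
mass of KCl = 3.969 × 10^-3 × 74.55 = 0.2959 g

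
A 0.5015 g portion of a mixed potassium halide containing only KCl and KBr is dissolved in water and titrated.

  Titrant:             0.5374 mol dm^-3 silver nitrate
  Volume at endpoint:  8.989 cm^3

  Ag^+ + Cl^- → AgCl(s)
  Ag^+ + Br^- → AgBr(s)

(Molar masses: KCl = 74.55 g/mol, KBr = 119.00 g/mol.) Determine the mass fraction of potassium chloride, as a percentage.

n(AgNO3) = 0.008989 × 0.5374 = 4.831 × 10^-3 mol
Let x = n(KCl), y = n(KBr).
Titrant: 1x + 1y = 4.831 × 10^-3;  mass: 74.55x + 119.00y = 0.5015
Solving, x = 1.650 × 10^-3 mol, y = 3.180 × 10^-3 mol
mass of KCl = 1.650 × 10^-3 × 74.55 = 0.1230 g
% KCl = 0.1230 / 0.5015 × 100 = 24.53 %

24.53 %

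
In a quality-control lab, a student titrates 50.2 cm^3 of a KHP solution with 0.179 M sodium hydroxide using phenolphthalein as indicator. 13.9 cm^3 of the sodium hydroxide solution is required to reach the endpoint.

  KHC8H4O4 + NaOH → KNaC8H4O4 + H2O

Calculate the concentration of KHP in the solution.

n(NaOH) = 0.0139 L × 0.179 mol/L = 2.49 × 10^-3 mol
n(KHC8H4O4) = 2.49 × 10^-3 mol (1:1 mole ratio)
[KHC8H4O4] = 2.49 × 10^-3 mol / 0.0502 L = 0.0496 mol/L

0.0496 M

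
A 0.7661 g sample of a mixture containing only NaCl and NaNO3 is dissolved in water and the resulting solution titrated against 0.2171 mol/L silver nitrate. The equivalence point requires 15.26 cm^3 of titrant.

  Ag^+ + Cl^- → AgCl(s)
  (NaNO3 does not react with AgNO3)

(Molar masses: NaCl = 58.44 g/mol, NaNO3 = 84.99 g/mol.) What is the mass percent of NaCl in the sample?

25.27 %

n(AgNO3) = 0.01526 × 0.2171 = 3.313 × 10^-3 mol
Let x = n(NaCl), y = n(NaNO3).
Titrant: 1x = 3.313 × 10^-3;  mass: 58.44x + 84.99y = 0.7661
Solving, x = 3.313 × 10^-3 mol, y = 6.736 × 10^-3 mol
mass of NaCl = 3.313 × 10^-3 × 58.44 = 0.1936 g
% NaCl = 0.1936 / 0.7661 × 100 = 25.27 %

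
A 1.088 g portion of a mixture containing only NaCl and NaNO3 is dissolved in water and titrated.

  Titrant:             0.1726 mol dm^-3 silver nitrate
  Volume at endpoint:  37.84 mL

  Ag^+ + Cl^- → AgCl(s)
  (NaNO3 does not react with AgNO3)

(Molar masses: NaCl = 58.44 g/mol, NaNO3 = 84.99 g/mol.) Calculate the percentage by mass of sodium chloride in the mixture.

35.08 %

n(AgNO3) = 0.03784 × 0.1726 = 6.531 × 10^-3 mol
Let x = n(NaCl), y = n(NaNO3).
Titrant: 1x = 6.531 × 10^-3;  mass: 58.44x + 84.99y = 1.088
Solving, x = 6.531 × 10^-3 mol, y = 8.311 × 10^-3 mol
mass of NaCl = 6.531 × 10^-3 × 58.44 = 0.3817 g
% NaCl = 0.3817 / 1.088 × 100 = 35.08 %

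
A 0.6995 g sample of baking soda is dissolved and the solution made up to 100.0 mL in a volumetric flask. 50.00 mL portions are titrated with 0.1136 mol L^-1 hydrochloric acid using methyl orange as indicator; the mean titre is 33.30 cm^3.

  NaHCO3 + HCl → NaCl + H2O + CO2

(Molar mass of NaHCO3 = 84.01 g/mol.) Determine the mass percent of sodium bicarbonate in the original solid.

90.86 %

n(HCl) per titration = 0.03330 × 0.1136 = 3.783 × 10^-3 mol
n(NaHCO3) in each aliquot = 3.783 × 10^-3 mol (1:1 ratio)
n(NaHCO3) in the whole flask = 3.783 × 10^-3 × 100.0/50.00 = 7.566 × 10^-3 mol
mass of NaHCO3 = 7.566 × 10^-3 × 84.01 = 0.6356 g
% NaHCO3 = 0.6356 / 0.6995 × 100 = 90.86 %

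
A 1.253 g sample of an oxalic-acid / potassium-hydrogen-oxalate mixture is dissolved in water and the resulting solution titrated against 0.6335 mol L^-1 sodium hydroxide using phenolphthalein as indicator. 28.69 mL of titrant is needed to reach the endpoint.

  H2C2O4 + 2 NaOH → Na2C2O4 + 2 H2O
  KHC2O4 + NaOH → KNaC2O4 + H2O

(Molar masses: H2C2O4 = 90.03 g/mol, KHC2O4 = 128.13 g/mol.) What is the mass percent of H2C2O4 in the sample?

n(NaOH) = 0.02869 × 0.6335 = 0.01818 mol
Let x = n(H2C2O4), y = n(KHC2O4).
Titrant: 2x + 1y = 0.01818;  mass: 90.03x + 128.13y = 1.253
Solving, x = 6.472 × 10^-3 mol, y = 5.232 × 10^-3 mol
mass of H2C2O4 = 6.472 × 10^-3 × 90.03 = 0.5826 g
% H2C2O4 = 0.5826 / 1.253 × 100 = 46.50 %

46.50 %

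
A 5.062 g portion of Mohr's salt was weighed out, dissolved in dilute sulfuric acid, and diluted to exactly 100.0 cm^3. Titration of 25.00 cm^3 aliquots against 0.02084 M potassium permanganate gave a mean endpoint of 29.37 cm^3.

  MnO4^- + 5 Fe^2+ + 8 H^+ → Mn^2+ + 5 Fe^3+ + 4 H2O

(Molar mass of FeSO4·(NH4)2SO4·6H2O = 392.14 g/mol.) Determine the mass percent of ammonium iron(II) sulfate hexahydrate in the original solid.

94.83 %

n(KMnO4) per titration = 0.02937 × 0.02084 = 6.121 × 10^-4 mol
From the 5:1 ratio, n(FeSO4·(NH4)2SO4·6H2O) in each aliquot = 5/1 × 6.121 × 10^-4 = 3.060 × 10^-3 mol
n(FeSO4·(NH4)2SO4·6H2O) in the whole flask = 3.060 × 10^-3 × 100.0/25.00 = 0.01224 mol
mass of FeSO4·(NH4)2SO4·6H2O = 0.01224 × 392.14 = 4.800 g
% FeSO4·(NH4)2SO4·6H2O = 4.800 / 5.062 × 100 = 94.83 %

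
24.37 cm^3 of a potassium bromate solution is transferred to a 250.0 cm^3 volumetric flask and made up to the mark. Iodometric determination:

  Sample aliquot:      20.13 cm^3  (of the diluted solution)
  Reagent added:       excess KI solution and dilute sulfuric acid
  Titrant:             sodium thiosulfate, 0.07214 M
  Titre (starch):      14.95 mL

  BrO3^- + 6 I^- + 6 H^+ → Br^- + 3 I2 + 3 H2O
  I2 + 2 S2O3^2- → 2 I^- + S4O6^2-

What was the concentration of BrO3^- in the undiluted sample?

0.09160 M

n(S2O3^2-) = 0.01495 × 0.07214 = 1.078 × 10^-3 mol
n(I2) = n(S2O3^2-)/2 = 5.392 × 10^-4 mol
From the 1:3 ratio, n(BrO3^-) in the aliquot = 1/3 × 5.392 × 10^-4 = 1.797 × 10^-4 mol
[BrO3^-]_dilute = 1.797 × 10^-4 / 0.02013 = 0.008929 mol/L
[BrO3^-]_original = 0.008929 × 250.0/24.37 = 0.09160 mol/L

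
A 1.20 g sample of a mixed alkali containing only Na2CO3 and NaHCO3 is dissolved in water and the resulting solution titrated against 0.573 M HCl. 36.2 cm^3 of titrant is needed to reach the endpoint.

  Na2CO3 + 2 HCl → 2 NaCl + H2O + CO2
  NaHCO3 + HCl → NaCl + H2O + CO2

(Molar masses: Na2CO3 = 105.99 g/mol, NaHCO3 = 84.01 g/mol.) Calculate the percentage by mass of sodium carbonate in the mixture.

n(HCl) = 0.0362 × 0.573 = 0.0207 mol
Let x = n(Na2CO3), y = n(NaHCO3).
Titrant: 2x + 1y = 0.0207;  mass: 105.99x + 84.01y = 1.20
Solving, x = 8.75 × 10^-3 mol, y = 3.25 × 10^-3 mol
mass of Na2CO3 = 8.75 × 10^-3 × 105.99 = 0.927 g
% Na2CO3 = 0.927 / 1.20 × 100 = 77.3 %

77.3 %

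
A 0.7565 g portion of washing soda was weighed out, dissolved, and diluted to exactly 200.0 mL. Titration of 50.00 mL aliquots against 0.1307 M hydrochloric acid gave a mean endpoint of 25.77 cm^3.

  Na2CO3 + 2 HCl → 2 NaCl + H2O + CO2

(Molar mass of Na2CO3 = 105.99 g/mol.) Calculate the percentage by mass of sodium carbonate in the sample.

n(HCl) per titration = 0.02577 × 0.1307 = 3.368 × 10^-3 mol
From the 1:2 ratio, n(Na2CO3) in each aliquot = 1/2 × 3.368 × 10^-3 = 1.684 × 10^-3 mol
n(Na2CO3) in the whole flask = 1.684 × 10^-3 × 200.0/50.00 = 6.736 × 10^-3 mol
mass of Na2CO3 = 6.736 × 10^-3 × 105.99 = 0.7140 g
% Na2CO3 = 0.7140 / 0.7565 × 100 = 94.38 %

94.38 %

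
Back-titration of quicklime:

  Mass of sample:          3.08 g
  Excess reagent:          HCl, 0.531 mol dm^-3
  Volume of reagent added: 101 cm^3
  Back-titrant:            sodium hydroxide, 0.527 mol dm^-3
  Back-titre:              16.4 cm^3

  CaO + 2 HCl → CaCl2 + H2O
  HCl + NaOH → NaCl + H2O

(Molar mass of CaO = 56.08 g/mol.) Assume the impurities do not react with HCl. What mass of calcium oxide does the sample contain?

1.26 g

n(HCl) added = 0.101 × 0.531 = 0.0536 mol
n(NaOH) used in back-titration = 0.0164 × 0.527 = 8.64 × 10^-3 mol
n(HCl) left over = 8.64 × 10^-3 mol (1:1 ratio)
n(HCl) consumed by analyte = 0.0536 − 8.64 × 10^-3 = 0.0450 mol
From the 1:2 ratio, n(CaO) = 1/2 × 0.0450 = 0.0225 mol
mass of CaO = 0.0225 × 56.08 = 1.26 g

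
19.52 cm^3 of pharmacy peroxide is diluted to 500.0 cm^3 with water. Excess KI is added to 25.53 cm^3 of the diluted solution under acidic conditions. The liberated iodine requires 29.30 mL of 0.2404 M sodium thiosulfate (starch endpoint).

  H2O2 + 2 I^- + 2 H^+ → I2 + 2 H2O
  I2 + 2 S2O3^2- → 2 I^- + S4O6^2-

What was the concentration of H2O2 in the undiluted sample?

3.534 M

n(S2O3^2-) = 0.02930 × 0.2404 = 7.044 × 10^-3 mol
n(I2) = n(S2O3^2-)/2 = 3.522 × 10^-3 mol
n(H2O2) in the aliquot = 3.522 × 10^-3 mol (1:1 ratio)
[H2O2]_dilute = 3.522 × 10^-3 / 0.02553 = 0.1379 mol/L
[H2O2]_original = 0.1379 × 500.0/19.52 = 3.534 mol/L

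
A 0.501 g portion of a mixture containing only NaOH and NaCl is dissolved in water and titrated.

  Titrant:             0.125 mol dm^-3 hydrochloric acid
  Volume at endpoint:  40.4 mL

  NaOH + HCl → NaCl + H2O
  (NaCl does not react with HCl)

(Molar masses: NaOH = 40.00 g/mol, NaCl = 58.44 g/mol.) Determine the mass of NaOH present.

n(HCl) = 0.0404 × 0.125 = 5.05 × 10^-3 mol
Let x = n(NaOH), y = n(NaCl).
Titrant: 1x = 5.05 × 10^-3;  mass: 40.00x + 58.44y = 0.501
Solving, x = 5.05 × 10^-3 mol, y = 5.12 × 10^-3 mol
mass of NaOH = 5.05 × 10^-3 × 40.00 = 0.202 g

0.202 g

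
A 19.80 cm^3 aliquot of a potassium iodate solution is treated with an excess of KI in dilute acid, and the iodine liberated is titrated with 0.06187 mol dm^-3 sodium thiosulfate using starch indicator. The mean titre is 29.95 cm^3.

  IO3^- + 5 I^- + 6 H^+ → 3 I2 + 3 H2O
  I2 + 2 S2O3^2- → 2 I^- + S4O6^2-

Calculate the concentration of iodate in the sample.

n(S2O3^2-) = 0.02995 × 0.06187 = 1.853 × 10^-3 mol
n(I2) = n(S2O3^2-)/2 = 9.265 × 10^-4 mol
From the 1:3 ratio, n(IO3^-) in the aliquot = 1/3 × 9.265 × 10^-4 = 3.088 × 10^-4 mol
[IO3^-] = 3.088 × 10^-4 / 0.01980 = 0.01560 mol/L

0.01560 mol/L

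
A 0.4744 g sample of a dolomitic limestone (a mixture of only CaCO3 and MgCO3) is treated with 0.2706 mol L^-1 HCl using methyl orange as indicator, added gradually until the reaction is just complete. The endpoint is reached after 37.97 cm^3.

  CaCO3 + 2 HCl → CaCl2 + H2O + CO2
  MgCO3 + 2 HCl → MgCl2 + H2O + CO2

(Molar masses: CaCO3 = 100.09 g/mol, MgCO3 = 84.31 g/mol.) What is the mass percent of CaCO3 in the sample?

55.18 %

n(HCl) = 0.03797 × 0.2706 = 0.01027 mol
Let x = n(CaCO3), y = n(MgCO3).
Titrant: 2x + 2y = 0.01027;  mass: 100.09x + 84.31y = 0.4744
Solving, x = 2.615 × 10^-3 mol, y = 2.522 × 10^-3 mol
mass of CaCO3 = 2.615 × 10^-3 × 100.09 = 0.2618 g
% CaCO3 = 0.2618 / 0.4744 × 100 = 55.18 %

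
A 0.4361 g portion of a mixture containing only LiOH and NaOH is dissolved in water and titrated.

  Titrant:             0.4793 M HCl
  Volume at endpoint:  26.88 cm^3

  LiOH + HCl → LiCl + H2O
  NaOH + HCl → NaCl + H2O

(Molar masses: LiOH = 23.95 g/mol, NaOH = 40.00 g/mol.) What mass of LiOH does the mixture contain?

0.1182 g

n(HCl) = 0.02688 × 0.4793 = 0.01288 mol
Let x = n(LiOH), y = n(NaOH).
Titrant: 1x + 1y = 0.01288;  mass: 23.95x + 40.00y = 0.4361
Solving, x = 4.937 × 10^-3 mol, y = 7.946 × 10^-3 mol
mass of LiOH = 4.937 × 10^-3 × 23.95 = 0.1182 g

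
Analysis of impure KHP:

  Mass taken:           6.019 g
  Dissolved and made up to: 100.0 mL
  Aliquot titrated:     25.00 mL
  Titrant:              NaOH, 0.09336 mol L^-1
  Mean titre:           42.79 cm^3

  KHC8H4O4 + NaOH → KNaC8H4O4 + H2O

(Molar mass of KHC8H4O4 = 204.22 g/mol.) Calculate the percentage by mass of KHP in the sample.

n(NaOH) per titration = 0.04279 × 0.09336 = 3.995 × 10^-3 mol
n(KHC8H4O4) in each aliquot = 3.995 × 10^-3 mol (1:1 ratio)
n(KHC8H4O4) in the whole flask = 3.995 × 10^-3 × 100.0/25.00 = 0.01598 mol
mass of KHC8H4O4 = 0.01598 × 204.22 = 3.263 g
% KHC8H4O4 = 3.263 / 6.019 × 100 = 54.22 %

54.22 %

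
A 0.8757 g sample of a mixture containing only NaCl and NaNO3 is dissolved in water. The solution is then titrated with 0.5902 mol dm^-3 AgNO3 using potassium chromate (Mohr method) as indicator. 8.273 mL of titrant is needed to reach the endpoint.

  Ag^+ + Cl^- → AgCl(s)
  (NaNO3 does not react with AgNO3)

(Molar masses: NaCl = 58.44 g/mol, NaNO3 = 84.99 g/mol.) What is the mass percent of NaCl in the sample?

n(AgNO3) = 0.008273 × 0.5902 = 4.883 × 10^-3 mol
Let x = n(NaCl), y = n(NaNO3).
Titrant: 1x = 4.883 × 10^-3;  mass: 58.44x + 84.99y = 0.8757
Solving, x = 4.883 × 10^-3 mol, y = 6.946 × 10^-3 mol
mass of NaCl = 4.883 × 10^-3 × 58.44 = 0.2853 g
% NaCl = 0.2853 / 0.8757 × 100 = 32.58 %

32.58 %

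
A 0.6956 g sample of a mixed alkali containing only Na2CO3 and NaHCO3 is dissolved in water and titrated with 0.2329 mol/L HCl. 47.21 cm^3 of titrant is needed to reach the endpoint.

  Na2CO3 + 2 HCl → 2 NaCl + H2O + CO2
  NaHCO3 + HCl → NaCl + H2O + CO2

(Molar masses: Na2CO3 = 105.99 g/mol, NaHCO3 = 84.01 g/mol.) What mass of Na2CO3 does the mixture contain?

0.3898 g

n(HCl) = 0.04721 × 0.2329 = 0.01100 mol
Let x = n(Na2CO3), y = n(NaHCO3).
Titrant: 2x + 1y = 0.01100;  mass: 105.99x + 84.01y = 0.6956
Solving, x = 3.677 × 10^-3 mol, y = 3.640 × 10^-3 mol
mass of Na2CO3 = 3.677 × 10^-3 × 105.99 = 0.3898 g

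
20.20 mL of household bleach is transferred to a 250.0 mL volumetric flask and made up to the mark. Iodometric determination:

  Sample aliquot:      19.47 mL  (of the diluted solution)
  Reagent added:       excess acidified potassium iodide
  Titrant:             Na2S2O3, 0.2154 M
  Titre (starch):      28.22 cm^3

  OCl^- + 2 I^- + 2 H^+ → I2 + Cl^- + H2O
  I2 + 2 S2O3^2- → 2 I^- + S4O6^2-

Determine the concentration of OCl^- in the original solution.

1.932 M

n(S2O3^2-) = 0.02822 × 0.2154 = 6.079 × 10^-3 mol
n(I2) = n(S2O3^2-)/2 = 3.039 × 10^-3 mol
n(OCl^-) in the aliquot = 3.039 × 10^-3 mol (1:1 ratio)
[OCl^-]_dilute = 3.039 × 10^-3 / 0.01947 = 0.1561 mol/L
[OCl^-]_original = 0.1561 × 250.0/20.20 = 1.932 mol/L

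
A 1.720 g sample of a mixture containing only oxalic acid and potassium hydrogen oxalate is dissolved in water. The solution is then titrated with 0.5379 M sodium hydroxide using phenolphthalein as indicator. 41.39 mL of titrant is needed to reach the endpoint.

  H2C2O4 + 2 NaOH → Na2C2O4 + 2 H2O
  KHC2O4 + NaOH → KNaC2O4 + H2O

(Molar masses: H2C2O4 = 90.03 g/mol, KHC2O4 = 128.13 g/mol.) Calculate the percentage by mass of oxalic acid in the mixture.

35.67 %

n(NaOH) = 0.04139 × 0.5379 = 0.02226 mol
Let x = n(H2C2O4), y = n(KHC2O4).
Titrant: 2x + 1y = 0.02226;  mass: 90.03x + 128.13y = 1.720
Solving, x = 6.814 × 10^-3 mol, y = 8.636 × 10^-3 mol
mass of H2C2O4 = 6.814 × 10^-3 × 90.03 = 0.6134 g
% H2C2O4 = 0.6134 / 1.720 × 100 = 35.67 %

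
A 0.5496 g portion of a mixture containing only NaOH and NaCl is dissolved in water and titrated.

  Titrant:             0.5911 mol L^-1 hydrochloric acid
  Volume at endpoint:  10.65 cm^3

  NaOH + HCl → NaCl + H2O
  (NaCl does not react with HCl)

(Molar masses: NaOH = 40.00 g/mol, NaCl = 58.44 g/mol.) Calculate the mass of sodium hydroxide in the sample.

n(HCl) = 0.01065 × 0.5911 = 6.295 × 10^-3 mol
Let x = n(NaOH), y = n(NaCl).
Titrant: 1x = 6.295 × 10^-3;  mass: 40.00x + 58.44y = 0.5496
Solving, x = 6.295 × 10^-3 mol, y = 5.096 × 10^-3 mol
mass of NaOH = 6.295 × 10^-3 × 40.00 = 0.2518 g

0.2518 g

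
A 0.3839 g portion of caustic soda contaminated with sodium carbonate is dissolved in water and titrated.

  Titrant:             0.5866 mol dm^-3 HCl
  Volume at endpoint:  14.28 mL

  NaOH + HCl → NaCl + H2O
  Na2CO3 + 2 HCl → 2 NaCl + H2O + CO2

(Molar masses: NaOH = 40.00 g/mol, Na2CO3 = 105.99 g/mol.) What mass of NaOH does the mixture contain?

n(HCl) = 0.01428 × 0.5866 = 8.377 × 10^-3 mol
Let x = n(NaOH), y = n(Na2CO3).
Titrant: 1x + 2y = 8.377 × 10^-3;  mass: 40.00x + 105.99y = 0.3839
Solving, x = 4.619 × 10^-3 mol, y = 1.879 × 10^-3 mol
mass of NaOH = 4.619 × 10^-3 × 40.00 = 0.1847 g

0.1847 g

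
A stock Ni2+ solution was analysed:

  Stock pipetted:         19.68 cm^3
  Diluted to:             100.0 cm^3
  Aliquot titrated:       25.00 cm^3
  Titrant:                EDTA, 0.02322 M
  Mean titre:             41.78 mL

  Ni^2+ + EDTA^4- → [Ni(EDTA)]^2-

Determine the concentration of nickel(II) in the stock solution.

n(EDTA) = 0.04178 × 0.02322 = 9.701 × 10^-4 mol
n(Ni2+) in the aliquot = 9.701 × 10^-4 mol (1:1 ratio)
[Ni2+]_dilute = 9.701 × 10^-4 / 0.02500 = 0.03881 mol/L
Dilution factor = 100.0 / 19.68 = 5.081
[Ni2+]_stock = 0.03881 × 5.081 = 0.1972 mol/L

0.1972 M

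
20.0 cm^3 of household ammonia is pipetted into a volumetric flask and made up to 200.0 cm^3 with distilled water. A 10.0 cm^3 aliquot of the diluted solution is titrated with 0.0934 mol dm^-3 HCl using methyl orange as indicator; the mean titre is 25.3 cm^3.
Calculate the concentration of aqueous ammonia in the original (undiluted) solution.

2.36 mol/L

NH3 + HCl → NH4Cl
n(HCl) = 0.0253 × 0.0934 = 2.36 × 10^-3 mol
n(NH3) in the aliquot = 2.36 × 10^-3 mol (1:1 ratio)
[NH3]_dilute = 2.36 × 10^-3 / 0.0100 = 0.236 mol/L
Dilution factor = 200.0 / 20.0 = 10.00
[NH3]_stock = 0.236 × 10.00 = 2.36 mol/L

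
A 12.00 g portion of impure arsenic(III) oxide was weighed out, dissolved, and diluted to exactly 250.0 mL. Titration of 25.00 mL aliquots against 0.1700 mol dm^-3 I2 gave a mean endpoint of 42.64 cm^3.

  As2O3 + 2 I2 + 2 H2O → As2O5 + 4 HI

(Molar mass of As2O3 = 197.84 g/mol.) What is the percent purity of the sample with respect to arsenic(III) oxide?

59.75 %

n(I2) per titration = 0.04264 × 0.1700 = 7.249 × 10^-3 mol
From the 1:2 ratio, n(As2O3) in each aliquot = 1/2 × 7.249 × 10^-3 = 3.624 × 10^-3 mol
n(As2O3) in the whole flask = 3.624 × 10^-3 × 250.0/25.00 = 0.03624 mol
mass of As2O3 = 0.03624 × 197.84 = 7.171 g
% As2O3 = 7.171 / 12.00 × 100 = 59.75 %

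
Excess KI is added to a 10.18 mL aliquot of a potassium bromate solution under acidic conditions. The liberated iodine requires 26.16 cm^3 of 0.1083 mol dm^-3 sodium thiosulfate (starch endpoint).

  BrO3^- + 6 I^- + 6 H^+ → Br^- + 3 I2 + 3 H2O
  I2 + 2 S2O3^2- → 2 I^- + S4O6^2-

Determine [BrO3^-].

n(S2O3^2-) = 0.02616 × 0.1083 = 2.833 × 10^-3 mol
n(I2) = n(S2O3^2-)/2 = 1.417 × 10^-3 mol
From the 1:3 ratio, n(BrO3^-) in the aliquot = 1/3 × 1.417 × 10^-3 = 4.722 × 10^-4 mol
[BrO3^-] = 4.722 × 10^-4 / 0.01018 = 0.04638 mol/L

0.04638 mol/L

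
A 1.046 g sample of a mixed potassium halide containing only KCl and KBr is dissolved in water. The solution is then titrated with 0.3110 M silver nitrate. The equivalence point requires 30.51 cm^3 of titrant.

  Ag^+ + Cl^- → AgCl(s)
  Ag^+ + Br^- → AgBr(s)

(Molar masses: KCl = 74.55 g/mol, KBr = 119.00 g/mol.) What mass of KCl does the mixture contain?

n(AgNO3) = 0.03051 × 0.3110 = 9.489 × 10^-3 mol
Let x = n(KCl), y = n(KBr).
Titrant: 1x + 1y = 9.489 × 10^-3;  mass: 74.55x + 119.00y = 1.046
Solving, x = 1.871 × 10^-3 mol, y = 7.618 × 10^-3 mol
mass of KCl = 1.871 × 10^-3 × 74.55 = 0.1394 g

0.1394 g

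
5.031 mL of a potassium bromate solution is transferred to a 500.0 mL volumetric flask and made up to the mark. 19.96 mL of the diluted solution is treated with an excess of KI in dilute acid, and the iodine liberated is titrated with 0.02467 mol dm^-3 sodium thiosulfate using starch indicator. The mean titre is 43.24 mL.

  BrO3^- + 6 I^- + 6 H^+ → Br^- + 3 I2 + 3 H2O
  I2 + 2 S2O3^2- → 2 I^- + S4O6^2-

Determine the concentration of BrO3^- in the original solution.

0.8852 mol/L

n(S2O3^2-) = 0.04324 × 0.02467 = 1.067 × 10^-3 mol
n(I2) = n(S2O3^2-)/2 = 5.334 × 10^-4 mol
From the 1:3 ratio, n(BrO3^-) in the aliquot = 1/3 × 5.334 × 10^-4 = 1.778 × 10^-4 mol
[BrO3^-]_dilute = 1.778 × 10^-4 / 0.01996 = 0.008907 mol/L
[BrO3^-]_original = 0.008907 × 500.0/5.031 = 0.8852 mol/L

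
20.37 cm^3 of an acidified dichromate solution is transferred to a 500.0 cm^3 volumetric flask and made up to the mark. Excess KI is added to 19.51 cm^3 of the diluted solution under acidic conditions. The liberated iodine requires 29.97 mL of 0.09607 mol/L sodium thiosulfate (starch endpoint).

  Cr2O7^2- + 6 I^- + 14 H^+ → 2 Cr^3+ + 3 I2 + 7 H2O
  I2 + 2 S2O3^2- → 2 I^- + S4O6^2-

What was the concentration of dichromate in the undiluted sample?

n(S2O3^2-) = 0.02997 × 0.09607 = 2.879 × 10^-3 mol
n(I2) = n(S2O3^2-)/2 = 1.440 × 10^-3 mol
From the 1:3 ratio, n(Cr2O7^2-) in the aliquot = 1/3 × 1.440 × 10^-3 = 4.799 × 10^-4 mol
[Cr2O7^2-]_dilute = 4.799 × 10^-4 / 0.01951 = 0.02460 mol/L
[Cr2O7^2-]_original = 0.02460 × 500.0/20.37 = 0.6037 mol/L

0.6037 mol/L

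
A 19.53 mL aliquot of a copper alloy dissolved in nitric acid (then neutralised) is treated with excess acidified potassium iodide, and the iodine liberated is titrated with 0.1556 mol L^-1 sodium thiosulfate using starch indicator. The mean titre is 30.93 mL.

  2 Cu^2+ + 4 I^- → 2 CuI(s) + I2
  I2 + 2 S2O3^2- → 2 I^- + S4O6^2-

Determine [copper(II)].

0.2464 mol/L

n(S2O3^2-) = 0.03093 × 0.1556 = 4.813 × 10^-3 mol
n(I2) = n(S2O3^2-)/2 = 2.406 × 10^-3 mol
From the 2:1 ratio, n(Cu2+) in the aliquot = 2/1 × 2.406 × 10^-3 = 4.813 × 10^-3 mol
[Cu2+] = 4.813 × 10^-3 / 0.01953 = 0.2464 mol/L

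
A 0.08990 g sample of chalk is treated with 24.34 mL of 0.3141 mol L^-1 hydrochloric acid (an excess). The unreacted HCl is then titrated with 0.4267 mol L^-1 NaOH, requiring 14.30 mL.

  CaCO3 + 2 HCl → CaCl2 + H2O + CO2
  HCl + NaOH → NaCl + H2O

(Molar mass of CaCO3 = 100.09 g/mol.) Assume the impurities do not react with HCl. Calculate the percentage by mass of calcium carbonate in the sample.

n(HCl) added = 0.02434 × 0.3141 = 7.645 × 10^-3 mol
n(NaOH) used in back-titration = 0.01430 × 0.4267 = 6.102 × 10^-3 mol
n(HCl) left over = 6.102 × 10^-3 mol (1:1 ratio)
n(HCl) consumed by analyte = 7.645 × 10^-3 − 6.102 × 10^-3 = 1.543 × 10^-3 mol
From the 1:2 ratio, n(CaCO3) = 1/2 × 1.543 × 10^-3 = 7.717 × 10^-4 mol
mass of CaCO3 = 7.717 × 10^-4 × 100.09 = 0.07724 g
% CaCO3 = 0.07724 / 0.08990 × 100 = 85.92 %

85.92 %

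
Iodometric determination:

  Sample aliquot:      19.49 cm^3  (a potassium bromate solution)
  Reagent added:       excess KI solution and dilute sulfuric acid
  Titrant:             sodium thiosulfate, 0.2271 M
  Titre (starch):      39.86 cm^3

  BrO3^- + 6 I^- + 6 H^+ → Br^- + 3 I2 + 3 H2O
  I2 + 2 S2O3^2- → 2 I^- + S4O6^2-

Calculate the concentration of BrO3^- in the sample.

n(S2O3^2-) = 0.03986 × 0.2271 = 9.052 × 10^-3 mol
n(I2) = n(S2O3^2-)/2 = 4.526 × 10^-3 mol
From the 1:3 ratio, n(BrO3^-) in the aliquot = 1/3 × 4.526 × 10^-3 = 1.509 × 10^-3 mol
[BrO3^-] = 1.509 × 10^-3 / 0.01949 = 0.07741 mol/L

0.07741 M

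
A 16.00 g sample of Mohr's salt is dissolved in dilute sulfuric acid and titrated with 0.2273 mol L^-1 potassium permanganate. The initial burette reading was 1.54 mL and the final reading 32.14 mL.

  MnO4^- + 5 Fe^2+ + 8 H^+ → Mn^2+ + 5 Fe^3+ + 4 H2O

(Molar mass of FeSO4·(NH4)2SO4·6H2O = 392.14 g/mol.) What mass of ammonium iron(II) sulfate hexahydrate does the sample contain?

13.64 g

n(KMnO4) = 0.03060 L × 0.2273 mol/L = 6.955 × 10^-3 mol
From the 5:1 ratio, n(FeSO4·(NH4)2SO4·6H2O) = 5/1 × 6.955 × 10^-3 = 0.03478 mol
mass of FeSO4·(NH4)2SO4·6H2O = 0.03478 × 392.14 g/mol = 13.64 g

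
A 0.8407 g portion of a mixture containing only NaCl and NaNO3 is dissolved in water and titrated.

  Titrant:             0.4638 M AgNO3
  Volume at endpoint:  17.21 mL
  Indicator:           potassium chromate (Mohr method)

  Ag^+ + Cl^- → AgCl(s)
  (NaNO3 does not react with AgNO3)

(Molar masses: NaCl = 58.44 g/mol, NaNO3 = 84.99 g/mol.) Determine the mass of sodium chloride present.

n(AgNO3) = 0.01721 × 0.4638 = 7.982 × 10^-3 mol
Let x = n(NaCl), y = n(NaNO3).
Titrant: 1x = 7.982 × 10^-3;  mass: 58.44x + 84.99y = 0.8407
Solving, x = 7.982 × 10^-3 mol, y = 4.403 × 10^-3 mol
mass of NaCl = 7.982 × 10^-3 × 58.44 = 0.4665 g

0.4665 g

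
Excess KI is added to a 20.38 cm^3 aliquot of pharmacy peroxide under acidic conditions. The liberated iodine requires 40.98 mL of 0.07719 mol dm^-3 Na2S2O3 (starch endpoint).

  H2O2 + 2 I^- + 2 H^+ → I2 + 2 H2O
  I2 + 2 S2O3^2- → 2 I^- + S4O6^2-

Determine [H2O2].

n(S2O3^2-) = 0.04098 × 0.07719 = 3.163 × 10^-3 mol
n(I2) = n(S2O3^2-)/2 = 1.582 × 10^-3 mol
n(H2O2) in the aliquot = 1.582 × 10^-3 mol (1:1 ratio)
[H2O2] = 1.582 × 10^-3 / 0.02038 = 0.07761 mol/L

0.07761 mol/L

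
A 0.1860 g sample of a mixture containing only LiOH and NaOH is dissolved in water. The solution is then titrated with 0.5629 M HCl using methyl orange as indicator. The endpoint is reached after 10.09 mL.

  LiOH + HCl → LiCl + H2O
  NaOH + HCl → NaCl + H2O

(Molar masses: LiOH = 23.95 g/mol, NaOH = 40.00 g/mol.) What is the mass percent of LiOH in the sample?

33.04 %

n(HCl) = 0.01009 × 0.5629 = 5.680 × 10^-3 mol
Let x = n(LiOH), y = n(NaOH).
Titrant: 1x + 1y = 5.680 × 10^-3;  mass: 23.95x + 40.00y = 0.1860
Solving, x = 2.566 × 10^-3 mol, y = 3.114 × 10^-3 mol
mass of LiOH = 2.566 × 10^-3 × 23.95 = 0.06146 g
% LiOH = 0.06146 / 0.1860 × 100 = 33.04 %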